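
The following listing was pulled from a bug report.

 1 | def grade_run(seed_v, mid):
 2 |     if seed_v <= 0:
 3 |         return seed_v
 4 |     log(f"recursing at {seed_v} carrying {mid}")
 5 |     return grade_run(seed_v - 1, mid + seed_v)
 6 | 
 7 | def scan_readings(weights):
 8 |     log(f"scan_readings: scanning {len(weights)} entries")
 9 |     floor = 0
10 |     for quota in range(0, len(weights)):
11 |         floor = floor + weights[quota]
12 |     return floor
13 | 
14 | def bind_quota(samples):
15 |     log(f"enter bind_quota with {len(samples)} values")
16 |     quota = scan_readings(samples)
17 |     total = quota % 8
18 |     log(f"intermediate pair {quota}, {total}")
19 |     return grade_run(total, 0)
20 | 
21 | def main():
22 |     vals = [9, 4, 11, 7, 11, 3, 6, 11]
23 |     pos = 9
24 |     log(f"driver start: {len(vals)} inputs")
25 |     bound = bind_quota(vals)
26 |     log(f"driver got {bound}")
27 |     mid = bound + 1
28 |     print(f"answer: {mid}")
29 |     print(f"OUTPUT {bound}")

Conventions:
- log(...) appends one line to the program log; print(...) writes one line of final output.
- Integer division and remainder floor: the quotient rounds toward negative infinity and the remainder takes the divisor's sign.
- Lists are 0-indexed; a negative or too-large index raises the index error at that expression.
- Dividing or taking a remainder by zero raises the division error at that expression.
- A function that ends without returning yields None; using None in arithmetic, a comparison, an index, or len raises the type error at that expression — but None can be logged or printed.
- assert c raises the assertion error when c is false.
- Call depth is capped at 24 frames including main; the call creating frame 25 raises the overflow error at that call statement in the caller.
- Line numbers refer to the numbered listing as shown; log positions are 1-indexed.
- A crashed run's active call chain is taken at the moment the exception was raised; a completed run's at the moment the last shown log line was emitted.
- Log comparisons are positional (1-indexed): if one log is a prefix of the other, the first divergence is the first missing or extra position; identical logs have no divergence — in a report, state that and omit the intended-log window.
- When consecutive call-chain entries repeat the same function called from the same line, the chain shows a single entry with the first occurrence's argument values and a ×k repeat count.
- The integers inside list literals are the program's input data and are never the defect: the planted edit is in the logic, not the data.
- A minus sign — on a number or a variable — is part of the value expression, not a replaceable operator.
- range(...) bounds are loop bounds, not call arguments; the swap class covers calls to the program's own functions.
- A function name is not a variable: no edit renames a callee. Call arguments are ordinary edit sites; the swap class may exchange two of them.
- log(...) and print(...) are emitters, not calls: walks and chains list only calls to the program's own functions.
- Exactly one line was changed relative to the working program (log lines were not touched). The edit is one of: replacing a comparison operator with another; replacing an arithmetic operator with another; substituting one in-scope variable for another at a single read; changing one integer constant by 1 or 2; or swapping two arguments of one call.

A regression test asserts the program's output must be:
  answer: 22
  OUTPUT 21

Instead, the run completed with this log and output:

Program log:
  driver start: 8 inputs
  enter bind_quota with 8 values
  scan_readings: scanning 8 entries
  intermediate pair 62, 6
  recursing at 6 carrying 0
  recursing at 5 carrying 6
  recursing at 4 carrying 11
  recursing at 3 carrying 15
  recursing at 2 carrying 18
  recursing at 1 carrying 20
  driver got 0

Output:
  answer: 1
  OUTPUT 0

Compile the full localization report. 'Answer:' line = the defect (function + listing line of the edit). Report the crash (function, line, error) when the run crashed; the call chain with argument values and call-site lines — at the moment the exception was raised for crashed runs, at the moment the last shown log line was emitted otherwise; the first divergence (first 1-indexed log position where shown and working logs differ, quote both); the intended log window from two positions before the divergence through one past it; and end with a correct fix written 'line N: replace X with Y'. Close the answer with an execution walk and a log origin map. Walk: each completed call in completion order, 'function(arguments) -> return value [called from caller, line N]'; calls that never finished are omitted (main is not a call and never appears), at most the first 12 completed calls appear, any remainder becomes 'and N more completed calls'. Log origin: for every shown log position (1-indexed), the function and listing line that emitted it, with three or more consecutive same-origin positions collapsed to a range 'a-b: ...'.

Answer: the defect is in grade_run at line 3.
The tell: Position 11 is the first bad log line: 'driver got 0' should read 'driver got 21'.
Call chain: main.
First divergence: position 11; shown 'driver got 0' vs intended 'driver got 21'.
Intended log window:
  9: recursing at 2 carrying 18
  10: recursing at 1 carrying 20
  11: driver got 21
Execution walk:
  scan_readings([9, 4, 11, 7, 11, 3, 6, 11]) -> 62  [called from bind_quota, line 16]
  grade_run(0, 21) -> 0  [called from grade_run, line 5]
  grade_run(1, 20) -> 0  [called from grade_run, line 5]
  grade_run(2, 18) -> 0  [called from grade_run, line 5]
  grade_run(3, 15) -> 0  [called from grade_run, line 5]
  grade_run(4, 11) -> 0  [called from grade_run, line 5]
  grade_run(5, 6) -> 0  [called from grade_run, line 5]
  grade_run(6, 0) -> 0  [called from bind_quota, line 19]
  bind_quota([9, 4, 11, 7, 11, 3, 6, 11]) -> 0  [called from main, line 25]
Origin of each log line:
  1: logged in main at line 24
  2: logged in bind_quota at line 15
  3: logged in scan_readings at line 8
  4: logged in bind_quota at line 18
  5-10: logged in grade_run at line 4
  11: logged in main at line 26
A correct fix: line 3: replace `seed_v` with `mid`.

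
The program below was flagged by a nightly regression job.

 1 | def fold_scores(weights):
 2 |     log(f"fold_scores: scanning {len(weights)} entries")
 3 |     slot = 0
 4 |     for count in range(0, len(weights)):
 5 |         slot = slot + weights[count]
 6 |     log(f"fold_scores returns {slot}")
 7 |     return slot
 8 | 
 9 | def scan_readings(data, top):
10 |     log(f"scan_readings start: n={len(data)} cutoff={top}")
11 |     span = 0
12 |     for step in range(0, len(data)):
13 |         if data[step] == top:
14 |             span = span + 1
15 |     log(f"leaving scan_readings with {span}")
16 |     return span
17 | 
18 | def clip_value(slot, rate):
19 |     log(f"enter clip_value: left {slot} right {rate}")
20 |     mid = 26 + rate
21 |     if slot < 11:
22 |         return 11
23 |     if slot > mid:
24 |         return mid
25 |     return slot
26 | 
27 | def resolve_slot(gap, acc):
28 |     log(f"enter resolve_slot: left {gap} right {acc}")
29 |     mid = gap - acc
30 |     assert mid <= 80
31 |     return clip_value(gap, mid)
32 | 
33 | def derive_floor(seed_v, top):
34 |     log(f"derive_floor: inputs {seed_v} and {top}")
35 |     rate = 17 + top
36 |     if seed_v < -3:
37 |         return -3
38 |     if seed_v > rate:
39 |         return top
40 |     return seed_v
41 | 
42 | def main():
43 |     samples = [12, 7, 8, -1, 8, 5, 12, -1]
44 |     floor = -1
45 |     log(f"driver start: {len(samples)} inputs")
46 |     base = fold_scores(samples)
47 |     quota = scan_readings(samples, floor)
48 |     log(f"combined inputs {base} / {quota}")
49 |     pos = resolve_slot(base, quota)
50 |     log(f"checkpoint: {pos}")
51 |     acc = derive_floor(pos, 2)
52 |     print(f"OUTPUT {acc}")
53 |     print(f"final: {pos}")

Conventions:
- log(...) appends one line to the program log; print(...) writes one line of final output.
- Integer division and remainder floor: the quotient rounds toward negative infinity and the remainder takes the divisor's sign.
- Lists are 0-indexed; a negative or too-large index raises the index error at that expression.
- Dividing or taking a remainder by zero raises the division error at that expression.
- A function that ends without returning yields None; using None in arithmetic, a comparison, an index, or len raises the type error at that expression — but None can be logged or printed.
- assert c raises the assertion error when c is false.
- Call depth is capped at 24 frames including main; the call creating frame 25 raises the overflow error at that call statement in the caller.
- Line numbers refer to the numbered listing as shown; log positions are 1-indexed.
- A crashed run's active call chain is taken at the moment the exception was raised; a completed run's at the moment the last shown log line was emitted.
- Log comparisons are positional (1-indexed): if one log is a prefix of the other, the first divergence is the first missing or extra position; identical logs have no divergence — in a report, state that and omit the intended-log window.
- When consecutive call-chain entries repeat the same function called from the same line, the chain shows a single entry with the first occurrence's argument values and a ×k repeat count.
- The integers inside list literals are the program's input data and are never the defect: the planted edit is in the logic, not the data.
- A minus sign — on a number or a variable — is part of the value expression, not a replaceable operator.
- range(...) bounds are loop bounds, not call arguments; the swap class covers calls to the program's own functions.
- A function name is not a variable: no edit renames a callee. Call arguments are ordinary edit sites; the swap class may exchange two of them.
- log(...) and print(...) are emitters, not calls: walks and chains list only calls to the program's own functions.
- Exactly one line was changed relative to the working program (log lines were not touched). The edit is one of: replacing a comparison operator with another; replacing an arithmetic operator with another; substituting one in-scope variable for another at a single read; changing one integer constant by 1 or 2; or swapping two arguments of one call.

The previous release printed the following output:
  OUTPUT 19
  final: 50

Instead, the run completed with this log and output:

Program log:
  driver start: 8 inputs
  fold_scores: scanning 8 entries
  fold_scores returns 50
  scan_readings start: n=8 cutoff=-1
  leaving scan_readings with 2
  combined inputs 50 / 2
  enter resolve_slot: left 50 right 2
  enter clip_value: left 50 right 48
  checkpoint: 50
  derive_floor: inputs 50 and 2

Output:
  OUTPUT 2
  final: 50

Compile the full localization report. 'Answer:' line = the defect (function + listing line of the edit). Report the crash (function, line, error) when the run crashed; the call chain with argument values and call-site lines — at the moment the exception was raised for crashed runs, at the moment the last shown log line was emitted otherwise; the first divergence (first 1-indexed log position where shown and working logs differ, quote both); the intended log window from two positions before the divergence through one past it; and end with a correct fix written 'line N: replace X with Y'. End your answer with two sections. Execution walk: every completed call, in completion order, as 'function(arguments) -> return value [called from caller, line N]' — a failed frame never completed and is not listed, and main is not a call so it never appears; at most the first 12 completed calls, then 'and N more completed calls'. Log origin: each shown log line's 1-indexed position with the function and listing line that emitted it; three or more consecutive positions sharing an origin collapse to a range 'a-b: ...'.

Answer: the defect is in derive_floor at line 39.
Core observation: The two runs log identically and part ways only at the printed values.
Call chain: main -> derive_floor(50, 2) (called at line 51).
First divergence: none; the two logs match at every position.
Execution walk:
  fold_scores([12, 7, 8, -1, 8, 5, 12, -1]) -> 50  [called from main, line 46]
  scan_readings([12, 7, 8, -1, 8, 5, 12, -1], -1) -> 2  [called from main, line 47]
  clip_value(50, 48) -> 50  [called from resolve_slot, line 31]
  resolve_slot(50, 2) -> 50  [called from main, line 49]
  derive_floor(50, 2) -> 2  [called from main, line 51]
Log origins:
  1: from main, line 45
  2: from fold_scores, line 2
  3: from fold_scores, line 6
  4: from scan_readings, line 10
  5: from scan_readings, line 15
  6: from main, line 48
  7: from resolve_slot, line 28
  8: from clip_value, line 19
  9: from main, line 50
  10: from derive_floor, line 34
A correct fix: line 39: replace `top` with `rate`.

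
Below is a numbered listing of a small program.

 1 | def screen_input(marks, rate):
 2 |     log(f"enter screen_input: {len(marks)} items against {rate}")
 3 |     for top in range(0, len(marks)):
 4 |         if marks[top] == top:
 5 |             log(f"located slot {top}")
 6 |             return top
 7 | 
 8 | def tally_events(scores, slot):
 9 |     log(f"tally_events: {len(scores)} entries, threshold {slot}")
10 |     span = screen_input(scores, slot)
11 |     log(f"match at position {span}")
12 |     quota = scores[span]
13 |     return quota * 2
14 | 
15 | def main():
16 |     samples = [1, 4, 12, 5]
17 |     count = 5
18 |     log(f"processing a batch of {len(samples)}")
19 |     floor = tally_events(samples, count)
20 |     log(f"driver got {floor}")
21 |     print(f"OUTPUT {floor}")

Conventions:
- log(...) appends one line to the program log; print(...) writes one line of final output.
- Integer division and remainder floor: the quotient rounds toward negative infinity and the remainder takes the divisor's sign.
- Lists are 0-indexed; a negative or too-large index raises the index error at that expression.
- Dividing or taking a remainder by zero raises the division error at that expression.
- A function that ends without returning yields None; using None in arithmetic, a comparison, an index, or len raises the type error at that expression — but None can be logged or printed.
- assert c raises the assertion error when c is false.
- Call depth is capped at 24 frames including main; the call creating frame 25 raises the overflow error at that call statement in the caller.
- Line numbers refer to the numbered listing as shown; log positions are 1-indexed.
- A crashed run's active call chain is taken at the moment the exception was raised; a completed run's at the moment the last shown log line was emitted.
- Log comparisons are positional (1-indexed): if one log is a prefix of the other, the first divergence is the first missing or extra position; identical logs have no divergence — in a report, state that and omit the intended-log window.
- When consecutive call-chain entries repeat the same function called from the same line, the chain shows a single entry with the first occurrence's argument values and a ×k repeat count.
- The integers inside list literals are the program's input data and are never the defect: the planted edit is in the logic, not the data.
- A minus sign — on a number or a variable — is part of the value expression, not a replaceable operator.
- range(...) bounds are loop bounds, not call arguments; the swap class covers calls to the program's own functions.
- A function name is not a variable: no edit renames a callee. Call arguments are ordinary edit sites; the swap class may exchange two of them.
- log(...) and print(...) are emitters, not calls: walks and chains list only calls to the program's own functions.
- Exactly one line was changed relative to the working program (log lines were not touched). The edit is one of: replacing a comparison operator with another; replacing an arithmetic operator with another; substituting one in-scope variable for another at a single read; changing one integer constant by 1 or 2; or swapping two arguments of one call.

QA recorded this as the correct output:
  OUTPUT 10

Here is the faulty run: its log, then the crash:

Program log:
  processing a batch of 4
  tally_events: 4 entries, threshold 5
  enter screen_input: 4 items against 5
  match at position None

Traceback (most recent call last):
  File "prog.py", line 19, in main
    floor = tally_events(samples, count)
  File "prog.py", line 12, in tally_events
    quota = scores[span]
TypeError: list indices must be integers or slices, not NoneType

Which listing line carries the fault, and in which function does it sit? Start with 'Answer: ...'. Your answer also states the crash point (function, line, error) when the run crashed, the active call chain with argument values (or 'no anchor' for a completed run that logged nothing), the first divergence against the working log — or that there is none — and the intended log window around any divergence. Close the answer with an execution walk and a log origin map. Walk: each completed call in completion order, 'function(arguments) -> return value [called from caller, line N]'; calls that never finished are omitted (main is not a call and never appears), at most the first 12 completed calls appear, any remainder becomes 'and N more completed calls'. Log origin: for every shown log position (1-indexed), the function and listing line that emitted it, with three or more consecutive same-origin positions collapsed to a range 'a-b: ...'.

Answer: the defect is in screen_input at line 4.
Core observation: Position 4 is the first bad log line: 'match at position None' should read 'located slot 3'.
Crash: tally_events, line 12, TypeError.
Call chain: main -> tally_events([1, 4, 12, 5], 5) (called at line 19).
First divergence: position 4 — shown 'match at position None', intended 'located slot 3'.
Intended log window:
  2: tally_events: 4 entries, threshold 5
  3: enter screen_input: 4 items against 5
  4: located slot 3
  5: match at position 3
Execution walk:
  screen_input([1, 4, 12, 5], 5) -> None  [called from tally_events, line 10]
Log origins:
  1 — main, line 18
  2 — tally_events, line 9
  3 — screen_input, line 2
  4 — tally_events, line 11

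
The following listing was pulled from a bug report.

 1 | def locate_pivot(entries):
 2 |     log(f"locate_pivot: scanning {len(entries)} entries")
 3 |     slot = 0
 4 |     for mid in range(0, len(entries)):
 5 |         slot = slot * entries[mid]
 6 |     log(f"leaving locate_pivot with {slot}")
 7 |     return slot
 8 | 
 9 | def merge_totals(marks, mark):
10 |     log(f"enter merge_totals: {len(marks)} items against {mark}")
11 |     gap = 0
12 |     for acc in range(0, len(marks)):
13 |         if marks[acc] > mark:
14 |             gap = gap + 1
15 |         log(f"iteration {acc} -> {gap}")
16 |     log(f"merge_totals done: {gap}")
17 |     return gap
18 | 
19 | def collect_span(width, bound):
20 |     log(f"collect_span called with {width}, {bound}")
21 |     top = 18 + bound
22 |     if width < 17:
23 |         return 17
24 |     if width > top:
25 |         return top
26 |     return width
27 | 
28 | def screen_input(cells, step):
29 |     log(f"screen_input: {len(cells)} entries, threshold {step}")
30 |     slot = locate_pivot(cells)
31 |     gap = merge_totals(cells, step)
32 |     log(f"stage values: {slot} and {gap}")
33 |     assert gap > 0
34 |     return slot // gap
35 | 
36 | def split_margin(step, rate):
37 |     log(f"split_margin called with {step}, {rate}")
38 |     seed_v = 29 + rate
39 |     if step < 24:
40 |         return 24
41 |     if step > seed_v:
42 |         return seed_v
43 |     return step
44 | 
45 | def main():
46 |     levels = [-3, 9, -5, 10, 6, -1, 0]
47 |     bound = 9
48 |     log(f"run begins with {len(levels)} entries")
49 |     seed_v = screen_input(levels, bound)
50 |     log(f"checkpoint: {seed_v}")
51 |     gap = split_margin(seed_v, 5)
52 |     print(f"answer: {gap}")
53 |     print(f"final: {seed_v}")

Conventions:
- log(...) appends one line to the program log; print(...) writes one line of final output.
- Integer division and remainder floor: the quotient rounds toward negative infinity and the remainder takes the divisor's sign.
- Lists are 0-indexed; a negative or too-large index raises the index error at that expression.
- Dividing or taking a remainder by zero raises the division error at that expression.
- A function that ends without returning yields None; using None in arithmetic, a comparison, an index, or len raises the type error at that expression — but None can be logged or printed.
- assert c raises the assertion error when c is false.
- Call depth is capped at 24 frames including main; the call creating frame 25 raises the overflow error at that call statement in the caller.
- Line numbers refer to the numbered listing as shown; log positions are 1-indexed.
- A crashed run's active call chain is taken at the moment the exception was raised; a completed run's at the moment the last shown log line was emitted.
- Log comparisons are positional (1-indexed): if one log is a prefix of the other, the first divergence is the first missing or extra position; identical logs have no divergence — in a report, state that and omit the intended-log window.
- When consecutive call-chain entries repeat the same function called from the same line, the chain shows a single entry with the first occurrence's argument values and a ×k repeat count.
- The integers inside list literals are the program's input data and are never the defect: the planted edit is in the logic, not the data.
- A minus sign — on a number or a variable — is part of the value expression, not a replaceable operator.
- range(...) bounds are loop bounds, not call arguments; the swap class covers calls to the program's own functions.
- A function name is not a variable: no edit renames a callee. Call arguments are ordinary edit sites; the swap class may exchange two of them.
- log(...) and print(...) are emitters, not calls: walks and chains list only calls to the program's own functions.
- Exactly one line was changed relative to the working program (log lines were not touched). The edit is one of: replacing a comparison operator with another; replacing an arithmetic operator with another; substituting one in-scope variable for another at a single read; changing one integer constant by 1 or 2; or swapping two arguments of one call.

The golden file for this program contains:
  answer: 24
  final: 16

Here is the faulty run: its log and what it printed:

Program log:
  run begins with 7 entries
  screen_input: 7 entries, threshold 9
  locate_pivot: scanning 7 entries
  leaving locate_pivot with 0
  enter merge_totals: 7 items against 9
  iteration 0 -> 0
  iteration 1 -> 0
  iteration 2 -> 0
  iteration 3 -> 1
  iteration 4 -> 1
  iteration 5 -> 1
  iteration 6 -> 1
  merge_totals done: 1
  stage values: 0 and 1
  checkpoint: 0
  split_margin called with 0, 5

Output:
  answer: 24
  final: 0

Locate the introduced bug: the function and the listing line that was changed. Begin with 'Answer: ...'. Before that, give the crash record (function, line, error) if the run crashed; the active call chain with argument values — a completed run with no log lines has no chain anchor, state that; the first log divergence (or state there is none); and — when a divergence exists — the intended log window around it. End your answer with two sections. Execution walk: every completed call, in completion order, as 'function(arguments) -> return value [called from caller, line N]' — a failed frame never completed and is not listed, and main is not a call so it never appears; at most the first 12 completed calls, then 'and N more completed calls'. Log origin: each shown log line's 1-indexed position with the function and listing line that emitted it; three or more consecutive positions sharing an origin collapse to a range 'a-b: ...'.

Answer: the defect is in locate_pivot at line 5.
Key observation: Position 4 is the first bad log line: 'leaving locate_pivot with 0' should read 'leaving locate_pivot with 16'.
Call chain: main -> split_margin(0, 5) (called at line 51).
First divergence: position 4 — shown 'leaving locate_pivot with 0', intended 'leaving locate_pivot with 16'.
Intended log window:
  2: screen_input: 7 entries, threshold 9
  3: locate_pivot: scanning 7 entries
  4: leaving locate_pivot with 16
  5: enter merge_totals: 7 items against 9
Execution walk:
  locate_pivot([-3, 9, -5, 10, 6, -1, 0]) -> 0  [called from screen_input, line 30]
  merge_totals([-3, 9, -5, 10, 6, -1, 0], 9) -> 1  [called from screen_input, line 31]
  screen_input([-3, 9, -5, 10, 6, -1, 0], 9) -> 0  [called from main, line 49]
  split_margin(0, 5) -> 24  [called from main, line 51]
Origin of each log line:
  1: logged in main at line 48
  2: logged in screen_input at line 29
  3: logged in locate_pivot at line 2
  4: logged in locate_pivot at line 6
  5: logged in merge_totals at line 10
  6-12: logged in merge_totals at line 15
  13: logged in merge_totals at line 16
  14: logged in screen_input at line 32
  15: logged in main at line 50
  16: logged in split_margin at line 37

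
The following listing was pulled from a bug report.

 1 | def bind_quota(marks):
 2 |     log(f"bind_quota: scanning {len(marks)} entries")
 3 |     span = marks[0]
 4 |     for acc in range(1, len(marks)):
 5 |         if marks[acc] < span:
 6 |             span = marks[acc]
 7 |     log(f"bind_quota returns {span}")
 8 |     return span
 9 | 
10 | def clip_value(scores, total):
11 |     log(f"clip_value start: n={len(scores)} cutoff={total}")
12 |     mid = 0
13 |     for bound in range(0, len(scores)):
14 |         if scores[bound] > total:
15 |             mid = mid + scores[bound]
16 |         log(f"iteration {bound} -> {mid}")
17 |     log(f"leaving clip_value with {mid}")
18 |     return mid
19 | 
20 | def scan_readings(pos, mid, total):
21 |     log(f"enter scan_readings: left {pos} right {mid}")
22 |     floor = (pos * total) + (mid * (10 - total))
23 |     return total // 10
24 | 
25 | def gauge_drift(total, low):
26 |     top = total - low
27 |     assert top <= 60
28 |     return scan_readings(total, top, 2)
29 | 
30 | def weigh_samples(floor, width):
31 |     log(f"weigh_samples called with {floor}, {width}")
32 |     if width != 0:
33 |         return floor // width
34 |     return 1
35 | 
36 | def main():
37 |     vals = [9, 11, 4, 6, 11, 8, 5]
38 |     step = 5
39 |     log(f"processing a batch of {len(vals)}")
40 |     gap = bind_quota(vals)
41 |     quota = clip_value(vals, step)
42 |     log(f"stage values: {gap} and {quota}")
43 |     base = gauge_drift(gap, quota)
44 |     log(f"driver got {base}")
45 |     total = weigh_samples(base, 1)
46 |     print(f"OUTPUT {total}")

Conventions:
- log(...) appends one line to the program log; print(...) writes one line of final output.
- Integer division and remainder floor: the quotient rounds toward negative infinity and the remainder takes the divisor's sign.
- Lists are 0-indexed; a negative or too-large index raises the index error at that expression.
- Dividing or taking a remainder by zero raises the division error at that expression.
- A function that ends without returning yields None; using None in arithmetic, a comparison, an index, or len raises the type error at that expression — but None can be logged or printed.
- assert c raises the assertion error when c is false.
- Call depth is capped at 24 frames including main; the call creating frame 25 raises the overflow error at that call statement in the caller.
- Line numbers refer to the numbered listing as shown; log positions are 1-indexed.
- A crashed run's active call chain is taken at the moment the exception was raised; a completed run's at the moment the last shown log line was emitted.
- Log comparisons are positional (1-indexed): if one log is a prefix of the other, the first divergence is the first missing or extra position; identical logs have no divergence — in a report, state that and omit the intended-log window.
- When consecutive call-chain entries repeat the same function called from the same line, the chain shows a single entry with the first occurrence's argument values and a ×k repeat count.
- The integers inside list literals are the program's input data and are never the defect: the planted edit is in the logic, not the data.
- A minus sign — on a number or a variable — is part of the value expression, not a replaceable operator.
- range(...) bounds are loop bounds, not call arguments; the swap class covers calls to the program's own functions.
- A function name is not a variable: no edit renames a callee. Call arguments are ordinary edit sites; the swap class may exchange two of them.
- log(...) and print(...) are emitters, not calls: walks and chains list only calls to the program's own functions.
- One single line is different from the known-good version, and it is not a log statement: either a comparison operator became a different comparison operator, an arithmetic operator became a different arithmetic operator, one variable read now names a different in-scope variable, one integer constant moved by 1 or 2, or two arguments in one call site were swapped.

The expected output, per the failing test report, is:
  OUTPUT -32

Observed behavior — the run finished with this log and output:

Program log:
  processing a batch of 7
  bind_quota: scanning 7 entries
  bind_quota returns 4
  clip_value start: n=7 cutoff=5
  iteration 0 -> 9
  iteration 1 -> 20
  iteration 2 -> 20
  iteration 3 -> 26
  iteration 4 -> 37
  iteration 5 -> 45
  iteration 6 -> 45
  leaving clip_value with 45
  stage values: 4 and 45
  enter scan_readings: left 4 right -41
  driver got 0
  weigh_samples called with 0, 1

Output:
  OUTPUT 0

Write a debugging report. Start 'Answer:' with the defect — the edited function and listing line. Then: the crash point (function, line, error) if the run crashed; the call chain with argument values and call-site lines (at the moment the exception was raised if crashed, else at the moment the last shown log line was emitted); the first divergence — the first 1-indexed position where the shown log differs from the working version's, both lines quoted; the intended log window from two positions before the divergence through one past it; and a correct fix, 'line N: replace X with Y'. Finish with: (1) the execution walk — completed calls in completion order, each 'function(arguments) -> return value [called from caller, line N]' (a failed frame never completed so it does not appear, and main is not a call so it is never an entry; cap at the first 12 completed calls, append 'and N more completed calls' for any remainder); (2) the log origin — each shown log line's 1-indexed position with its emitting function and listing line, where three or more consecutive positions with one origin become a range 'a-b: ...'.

Answer: the defect is in scan_readings at line 23.
Core observation: Everything matches until log position 15, which reads 'driver got 0' in place of 'driver got -32'.
Call chain: main -> weigh_samples(0, 1) (called at line 45).
First divergence: position 15; shown 'driver got 0' vs intended 'driver got -32'.
Intended log window:
  13: stage values: 4 and 45
  14: enter scan_readings: left 4 right -41
  15: driver got -32
  16: weigh_samples called with -32, 1
Execution walk:
  bind_quota([9, 11, 4, 6, 11, 8, 5]) -> 4  [called from main, line 40]
  clip_value([9, 11, 4, 6, 11, 8, 5], 5) -> 45  [called from main, line 41]
  scan_readings(4, -41, 2) -> 0  [called from gauge_drift, line 28]
  gauge_drift(4, 45) -> 0  [called from main, line 43]
  weigh_samples(0, 1) -> 0  [called from main, line 45]
Log line origins:
  1 — main, line 39
  2 — bind_quota, line 2
  3 — bind_quota, line 7
  4 — clip_value, line 11
  5-11 — clip_value, line 16
  12 — clip_value, line 17
  13 — main, line 42
  14 — scan_readings, line 21
  15 — main, line 44
  16 — weigh_samples, line 31
A correct fix: line 23: replace `total` with `floor`.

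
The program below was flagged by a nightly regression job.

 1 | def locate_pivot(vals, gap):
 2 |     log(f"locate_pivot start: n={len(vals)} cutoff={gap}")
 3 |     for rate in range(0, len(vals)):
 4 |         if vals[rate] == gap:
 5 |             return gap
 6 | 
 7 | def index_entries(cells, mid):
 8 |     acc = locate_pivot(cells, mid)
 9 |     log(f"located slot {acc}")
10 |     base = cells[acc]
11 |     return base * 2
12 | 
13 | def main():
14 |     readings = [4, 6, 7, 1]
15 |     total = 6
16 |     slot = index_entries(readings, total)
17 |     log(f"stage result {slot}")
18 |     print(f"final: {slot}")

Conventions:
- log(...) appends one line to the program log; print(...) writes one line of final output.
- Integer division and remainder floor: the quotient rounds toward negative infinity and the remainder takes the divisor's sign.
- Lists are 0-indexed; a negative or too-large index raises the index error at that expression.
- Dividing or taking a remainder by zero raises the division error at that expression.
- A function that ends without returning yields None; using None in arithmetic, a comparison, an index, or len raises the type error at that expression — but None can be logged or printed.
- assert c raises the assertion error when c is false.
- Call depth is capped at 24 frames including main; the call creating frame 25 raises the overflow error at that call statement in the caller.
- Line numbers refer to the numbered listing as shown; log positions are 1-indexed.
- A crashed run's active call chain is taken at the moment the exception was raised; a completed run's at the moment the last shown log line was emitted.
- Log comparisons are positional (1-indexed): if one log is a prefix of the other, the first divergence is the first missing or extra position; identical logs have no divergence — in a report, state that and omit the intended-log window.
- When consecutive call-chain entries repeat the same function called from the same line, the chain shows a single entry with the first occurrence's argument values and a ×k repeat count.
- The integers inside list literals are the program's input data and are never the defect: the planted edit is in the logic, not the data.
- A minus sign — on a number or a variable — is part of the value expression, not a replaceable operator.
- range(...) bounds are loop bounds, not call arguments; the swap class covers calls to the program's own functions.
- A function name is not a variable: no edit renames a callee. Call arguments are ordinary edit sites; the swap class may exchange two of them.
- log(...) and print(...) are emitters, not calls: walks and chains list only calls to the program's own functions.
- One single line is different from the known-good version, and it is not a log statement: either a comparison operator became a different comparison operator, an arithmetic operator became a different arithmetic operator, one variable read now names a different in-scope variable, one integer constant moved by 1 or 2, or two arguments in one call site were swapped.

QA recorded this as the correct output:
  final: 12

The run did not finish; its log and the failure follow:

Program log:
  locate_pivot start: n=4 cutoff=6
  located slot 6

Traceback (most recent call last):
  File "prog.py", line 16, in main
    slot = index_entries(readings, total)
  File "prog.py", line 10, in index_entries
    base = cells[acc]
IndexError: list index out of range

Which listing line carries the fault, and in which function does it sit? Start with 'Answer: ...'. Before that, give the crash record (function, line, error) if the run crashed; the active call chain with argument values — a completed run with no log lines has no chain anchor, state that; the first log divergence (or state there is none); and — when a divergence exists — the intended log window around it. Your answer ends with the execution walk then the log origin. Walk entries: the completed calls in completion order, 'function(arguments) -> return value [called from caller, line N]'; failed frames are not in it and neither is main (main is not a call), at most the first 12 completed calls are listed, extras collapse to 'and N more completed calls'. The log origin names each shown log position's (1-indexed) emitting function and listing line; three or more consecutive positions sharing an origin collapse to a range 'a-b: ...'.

Answer: the defect is in locate_pivot at line 5.
Key fact: The log first diverges at position 2: the faulty run prints 'located slot 6' where the working version prints 'located slot 1'.
Crash: index_entries, line 10, IndexError.
Call chain: main -> index_entries([4, 6, 7, 1], 6) (called at line 16).
First divergence: position 2 — the shown line 'located slot 6' should read 'located slot 1'.
Intended log window:
  1: locate_pivot start: n=4 cutoff=6
  2: located slot 1
  3: stage result 12
Execution walk:
  locate_pivot([4, 6, 7, 1], 6) -> 6  [called from index_entries, line 8]
Log line origins:
  1: from locate_pivot, line 2
  2: from index_entries, line 9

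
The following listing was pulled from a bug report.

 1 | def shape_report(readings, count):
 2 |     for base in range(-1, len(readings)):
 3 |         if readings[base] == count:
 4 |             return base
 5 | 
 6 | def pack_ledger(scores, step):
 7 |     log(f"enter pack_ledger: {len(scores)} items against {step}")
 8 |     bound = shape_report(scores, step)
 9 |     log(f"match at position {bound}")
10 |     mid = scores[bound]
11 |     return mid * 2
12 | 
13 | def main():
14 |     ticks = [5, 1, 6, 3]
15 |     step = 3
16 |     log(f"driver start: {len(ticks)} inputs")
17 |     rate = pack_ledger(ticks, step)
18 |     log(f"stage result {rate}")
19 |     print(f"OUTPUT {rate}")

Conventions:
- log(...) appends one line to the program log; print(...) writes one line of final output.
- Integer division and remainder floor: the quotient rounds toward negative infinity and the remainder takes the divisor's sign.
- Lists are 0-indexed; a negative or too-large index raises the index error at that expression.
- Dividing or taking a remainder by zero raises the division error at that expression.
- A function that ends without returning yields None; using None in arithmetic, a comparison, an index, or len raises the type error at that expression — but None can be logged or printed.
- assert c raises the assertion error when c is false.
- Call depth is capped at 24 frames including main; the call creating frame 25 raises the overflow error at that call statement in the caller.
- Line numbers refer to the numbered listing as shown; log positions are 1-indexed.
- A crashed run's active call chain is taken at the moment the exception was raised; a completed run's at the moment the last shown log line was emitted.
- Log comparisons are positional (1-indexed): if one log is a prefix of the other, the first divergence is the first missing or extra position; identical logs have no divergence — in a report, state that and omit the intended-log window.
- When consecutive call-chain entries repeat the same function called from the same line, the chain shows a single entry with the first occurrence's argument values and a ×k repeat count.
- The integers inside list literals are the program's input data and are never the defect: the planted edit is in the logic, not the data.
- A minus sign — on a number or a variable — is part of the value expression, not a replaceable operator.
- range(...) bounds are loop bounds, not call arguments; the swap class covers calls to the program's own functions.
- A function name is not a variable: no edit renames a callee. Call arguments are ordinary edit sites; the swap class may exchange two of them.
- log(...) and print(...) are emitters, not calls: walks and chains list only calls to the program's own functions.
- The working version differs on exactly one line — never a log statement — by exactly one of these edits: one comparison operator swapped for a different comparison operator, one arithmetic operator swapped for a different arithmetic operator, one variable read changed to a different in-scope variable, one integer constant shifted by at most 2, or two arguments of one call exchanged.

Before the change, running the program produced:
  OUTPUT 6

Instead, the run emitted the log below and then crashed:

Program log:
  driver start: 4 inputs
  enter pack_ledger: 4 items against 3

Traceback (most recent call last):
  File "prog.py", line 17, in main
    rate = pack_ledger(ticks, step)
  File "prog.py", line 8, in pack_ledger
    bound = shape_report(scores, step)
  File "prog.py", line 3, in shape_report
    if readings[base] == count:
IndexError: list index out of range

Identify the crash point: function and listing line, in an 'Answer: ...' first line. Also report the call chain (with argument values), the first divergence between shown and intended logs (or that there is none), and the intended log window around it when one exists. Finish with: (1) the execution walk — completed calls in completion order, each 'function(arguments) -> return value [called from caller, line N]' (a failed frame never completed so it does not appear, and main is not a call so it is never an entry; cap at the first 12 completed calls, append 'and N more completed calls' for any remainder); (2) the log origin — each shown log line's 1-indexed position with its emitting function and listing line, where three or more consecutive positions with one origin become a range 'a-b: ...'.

Answer: the error was raised in shape_report, line 3.
Core observation: Only 2 log lines were emitted before the run died; the intended continuation was 'match at position 3'.
Call chain: main -> pack_ledger([5, 1, 6, 3], 3) (called at line 17) -> shape_report([5, 1, 6, 3], 3) (called at line 8).
First divergence: position 3 (shown log ended at 2 lines; the working version continues: 'match at position 3').
Intended log window:
  1: driver start: 4 inputs
  2: enter pack_ledger: 4 items against 3
  3: match at position 3
  4: stage result 6
Execution walk:
  (no call completed)
Origin of each log line:
  1 — main, line 16
  2 — pack_ledger, line 7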